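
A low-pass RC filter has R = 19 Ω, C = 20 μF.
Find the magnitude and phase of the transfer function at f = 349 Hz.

Step 1 — Angular frequency: ω = 2π·349 = 2193 rad/s.
Step 2 — Transfer function: H(jω) = 1/(1 + jωRC).
Step 3 — Denominator: 1 + jωRC = 1 + j·2193·19·2e-05 = 1 + j0.8333.
Step 4 — H = 0.5902 - j0.4918.
Step 5 — Magnitude: |H| = 0.7682 (-2.3 dB); phase: φ = -39.8°.

|H| = 0.7682 (-2.3 dB), φ = -39.8°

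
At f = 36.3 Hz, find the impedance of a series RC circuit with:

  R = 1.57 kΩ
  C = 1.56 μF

Step 1 — Angular frequency: ω = 2π·f = 2π·36.3 = 228.1 rad/s.
Step 2 — Component impedances:
  R: Z = R = 1570 Ω
  C: Z = 1/(jωC) = -j/(ω·C) = 0 - j2811 Ω
Step 3 — Series combination: Z_total = R + C = 1570 - j2811 Ω = 3219∠-60.8° Ω.

Z = 1570 - j2811 Ω = 3219∠-60.8° Ω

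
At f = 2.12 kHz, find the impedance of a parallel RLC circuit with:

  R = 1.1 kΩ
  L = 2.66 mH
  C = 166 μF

Step 1 — Angular frequency: ω = 2π·f = 2π·2120 = 1.332e+04 rad/s.
Step 2 — Component impedances:
  R: Z = R = 1100 Ω
  L: Z = jωL = j·1.332e+04·0.00266 = 0 + j35.43 Ω
  C: Z = 1/(jωC) = -j/(ω·C) = 0 - j0.4522 Ω
Step 3 — Parallel combination: 1/Z_total = 1/R + 1/L + 1/C; Z_total = 0.0001908 - j0.4581 Ω = 0.4581∠-90.0° Ω.

Z = 0.0001908 - j0.4581 Ω = 0.4581∠-90.0° Ω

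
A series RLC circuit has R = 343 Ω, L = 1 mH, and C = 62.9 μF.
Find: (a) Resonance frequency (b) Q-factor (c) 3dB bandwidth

Step 1 — Resonance: ω₀ = 1/√(LC) = 1/√(0.001·6.29e-05) = 3987 rad/s.
Step 2 — f₀ = ω₀/(2π) = 634.6 Hz.
Step 3 — Series Q: Q = ω₀L/R = 3987·0.001/343 = 0.01162.
Step 4 — Bandwidth: Δω = ω₀/Q = 3.43e+05 rad/s; BW = Δω/(2π) = 5.459e+04 Hz.

(a) f₀ = 634.6 Hz  (b) Q = 0.01162  (c) BW = 5.459e+04 Hz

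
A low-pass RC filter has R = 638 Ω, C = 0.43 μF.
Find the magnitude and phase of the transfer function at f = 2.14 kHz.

Step 1 — Angular frequency: ω = 2π·2140 = 1.345e+04 rad/s.
Step 2 — Transfer function: H(jω) = 1/(1 + jωRC).
Step 3 — Denominator: 1 + jωRC = 1 + j·1.345e+04·638·4.3e-07 = 1 + j3.689.
Step 4 — H = 0.06846 - j0.2525.
Step 5 — Magnitude: |H| = 0.2616 (-11.6 dB); phase: φ = -74.8°.

|H| = 0.2616 (-11.6 dB), φ = -74.8°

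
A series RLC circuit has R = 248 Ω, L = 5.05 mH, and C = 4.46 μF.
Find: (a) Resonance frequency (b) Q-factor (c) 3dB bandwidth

Step 1 — Resonance condition Im(Z)=0 gives ω₀ = 1/√(LC).
Step 2 — ω₀ = 1/√(0.00505·4.46e-06) = 6663 rad/s.
Step 3 — f₀ = ω₀/(2π) = 1060 Hz.
Step 4 — Series Q: Q = ω₀L/R = 6663·0.00505/248 = 0.1357.
Step 5 — 3dB bandwidth: Δω = ω₀/Q = 4.911e+04 rad/s; BW = Δω/(2π) = 7816 Hz.

(a) f₀ = 1060 Hz  (b) Q = 0.1357  (c) BW = 7816 Hz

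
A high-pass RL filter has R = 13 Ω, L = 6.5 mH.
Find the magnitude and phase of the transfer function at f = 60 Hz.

Step 1 — Angular frequency: ω = 2π·60 = 377 rad/s.
Step 2 — Transfer function: H(jω) = jωL/(R + jωL).
Step 3 — Numerator jωL = j·2.45; denominator R + jωL = 13 + j2.45.
Step 4 — H = 0.03431 + j0.182.
Step 5 — Magnitude: |H| = 0.1852 (-14.6 dB); phase: φ = 79.3°.

|H| = 0.1852 (-14.6 dB), φ = 79.3°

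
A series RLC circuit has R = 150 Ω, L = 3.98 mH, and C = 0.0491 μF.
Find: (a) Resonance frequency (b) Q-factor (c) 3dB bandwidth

Step 1 — Resonance condition Im(Z)=0 gives ω₀ = 1/√(LC).
Step 2 — ω₀ = 1/√(0.00398·4.91e-08) = 7.153e+04 rad/s.
Step 3 — f₀ = ω₀/(2π) = 1.139e+04 Hz.
Step 4 — Series Q: Q = ω₀L/R = 7.153e+04·0.00398/150 = 1.898.
Step 5 — 3dB bandwidth: Δω = ω₀/Q = 3.769e+04 rad/s; BW = Δω/(2π) = 5998 Hz.

(a) f₀ = 1.139e+04 Hz  (b) Q = 1.898  (c) BW = 5998 Hz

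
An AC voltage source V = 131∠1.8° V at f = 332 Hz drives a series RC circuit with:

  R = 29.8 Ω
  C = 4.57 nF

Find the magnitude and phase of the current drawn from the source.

Step 1 — Angular frequency: ω = 2π·f = 2π·332 = 2086 rad/s.
Step 2 — Component impedances:
  R: Z = R = 29.8 Ω
  C: Z = 1/(jωC) = -j/(ω·C) = 0 - j1.049e+05 Ω
Step 3 — Series combination: Z_total = R + C = 29.8 - j1.049e+05 Ω = 1.049e+05∠-90.0° Ω.
Step 4 — Source phasor: V = 131∠1.8° V = 130.9 + j4.115 V.
Step 5 — Ohm's law: I = V / Z_total = (130.9 + j4.115) / (29.8 - j1.049e+05) = -3.887e-05 + j0.001248 A.
Step 6 — Convert to polar: |I| = 0.001249 A, ∠I = 91.8°.

I = 0.001249∠91.8° A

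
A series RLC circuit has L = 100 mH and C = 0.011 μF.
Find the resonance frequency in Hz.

Step 1 — Resonance condition Im(Z)=0 gives ω₀ = 1/√(LC).
Step 2 — ω₀ = 1/√(0.1·1.1e-08) = 3.015e+04 rad/s.
Step 3 — f₀ = ω₀/(2π) = 4799 Hz.

f₀ = 4799 Hz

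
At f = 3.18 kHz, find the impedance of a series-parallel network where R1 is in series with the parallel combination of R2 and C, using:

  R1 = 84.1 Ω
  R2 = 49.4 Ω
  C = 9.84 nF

Step 1 — Angular frequency: ω = 2π·f = 2π·3180 = 1.998e+04 rad/s.
Step 2 — Component impedances:
  R1: Z = R = 84.1 Ω
  R2: Z = R = 49.4 Ω
  C: Z = 1/(jωC) = -j/(ω·C) = 0 - j5086 Ω
Step 3 — Parallel branch: R2 || C = 1/(1/R2 + 1/C) = 49.4 - j0.4798 Ω.
Step 4 — Series with R1: Z_total = R1 + (R2 || C) = 133.5 - j0.4798 Ω = 133.5∠-0.2° Ω.

Z = 133.5 - j0.4798 Ω = 133.5∠-0.2° Ω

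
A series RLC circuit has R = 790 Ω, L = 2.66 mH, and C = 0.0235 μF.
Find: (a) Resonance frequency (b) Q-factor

Step 1 — Resonance condition Im(Z)=0 gives ω₀ = 1/√(LC).
Step 2 — ω₀ = 1/√(0.00266·2.35e-08) = 1.265e+05 rad/s.
Step 3 — f₀ = ω₀/(2π) = 2.013e+04 Hz.
Step 4 — Series Q: Q = ω₀L/R = 1.265e+05·0.00266/790 = 0.4259.

(a) f₀ = 2.013e+04 Hz  (b) Q = 0.4259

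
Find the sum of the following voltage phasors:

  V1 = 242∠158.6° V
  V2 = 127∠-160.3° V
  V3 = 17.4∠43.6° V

Step 1 — Convert each phasor to rectangular form:
  V1 = 242·(cos(158.6°) + j·sin(158.6°)) = -225.3 + j88.3 V
  V2 = 127·(cos(-160.3°) + j·sin(-160.3°)) = -119.6 - j42.81 V
  V3 = 17.4·(cos(43.6°) + j·sin(43.6°)) = 12.6 + j12 V
Step 2 — Sum components: V_total = -332.3 + j57.49 V.
Step 3 — Convert to polar: |V_total| = 337.2 V, ∠V_total = 170.2°.

V_total = 337.2∠170.2° V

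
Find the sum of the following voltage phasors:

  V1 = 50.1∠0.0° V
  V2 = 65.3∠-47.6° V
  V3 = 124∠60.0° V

Step 1 — Convert each phasor to rectangular form:
  V1 = 50.1·(cos(0.0°) + j·sin(0.0°)) = 50.1 V
  V2 = 65.3·(cos(-47.6°) + j·sin(-47.6°)) = 44.03 - j48.22 V
  V3 = 124·(cos(60.0°) + j·sin(60.0°)) = 62 + j107.4 V
Step 2 — Sum components: V_total = 156.1 + j59.17 V.
Step 3 — Convert to polar: |V_total| = 167 V, ∠V_total = 20.8°.

V_total = 167∠20.8° V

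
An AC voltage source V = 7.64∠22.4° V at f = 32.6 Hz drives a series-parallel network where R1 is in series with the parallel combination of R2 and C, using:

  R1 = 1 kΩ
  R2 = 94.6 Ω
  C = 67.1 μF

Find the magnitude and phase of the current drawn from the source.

Step 1 — Angular frequency: ω = 2π·f = 2π·32.6 = 204.8 rad/s.
Step 2 — Component impedances:
  R1: Z = R = 1000 Ω
  R2: Z = R = 94.6 Ω
  C: Z = 1/(jωC) = -j/(ω·C) = 0 - j72.76 Ω
Step 3 — Parallel branch: R2 || C = 1/(1/R2 + 1/C) = 35.16 - j45.72 Ω.
Step 4 — Series with R1: Z_total = R1 + (R2 || C) = 1035 - j45.72 Ω = 1036∠-2.5° Ω.
Step 5 — Source phasor: V = 7.64∠22.4° V = 7.064 + j2.911 V.
Step 6 — Ohm's law: I = V / Z_total = (7.064 + j2.911) / (1035 - j45.72) = 0.006686 + j0.003108 A.
Step 7 — Convert to polar: |I| = 0.007373 A, ∠I = 24.9°.

I = 0.007373∠24.9° A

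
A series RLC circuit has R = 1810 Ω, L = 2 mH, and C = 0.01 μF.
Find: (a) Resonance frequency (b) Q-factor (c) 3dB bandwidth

Step 1 — Resonance: ω₀ = 1/√(LC) = 1/√(0.002·1e-08) = 2.236e+05 rad/s.
Step 2 — f₀ = ω₀/(2π) = 3.559e+04 Hz.
Step 3 — Series Q: Q = ω₀L/R = 2.236e+05·0.002/1810 = 0.2471.
Step 4 — Bandwidth: Δω = ω₀/Q = 9.05e+05 rad/s; BW = Δω/(2π) = 1.44e+05 Hz.

(a) f₀ = 3.559e+04 Hz  (b) Q = 0.2471  (c) BW = 1.44e+05 Hz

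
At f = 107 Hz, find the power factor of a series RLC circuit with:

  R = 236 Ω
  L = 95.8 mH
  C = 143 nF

Step 1 — Angular frequency: ω = 2π·f = 2π·107 = 672.3 rad/s.
Step 2 — Component impedances:
  R: Z = R = 236 Ω
  L: Z = jωL = j·672.3·0.0958 = 0 + j64.41 Ω
  C: Z = 1/(jωC) = -j/(ω·C) = 0 - j1.04e+04 Ω
Step 3 — Series combination: Z_total = R + L + C = 236 - j1.034e+04 Ω = 1.034e+04∠-88.7° Ω.
Step 4 — Power factor: PF = cos(φ) = Re(Z)/|Z| = 236/1.034e+04 = 0.02282.
Step 5 — Type: Im(Z) = -1.034e+04 ⇒ leading (phase φ = -88.7°).

PF = 0.02282 (leading, φ = -88.7°)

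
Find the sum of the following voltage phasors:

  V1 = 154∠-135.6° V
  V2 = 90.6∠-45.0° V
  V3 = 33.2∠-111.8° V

Step 1 — Convert each phasor to rectangular form:
  V1 = 154·(cos(-135.6°) + j·sin(-135.6°)) = -110 - j107.7 V
  V2 = 90.6·(cos(-45.0°) + j·sin(-45.0°)) = 64.06 - j64.06 V
  V3 = 33.2·(cos(-111.8°) + j·sin(-111.8°)) = -12.33 - j30.83 V
Step 2 — Sum components: V_total = -58.29 - j202.6 V.
Step 3 — Convert to polar: |V_total| = 210.9 V, ∠V_total = -106.0°.

V_total = 210.9∠-106.0° V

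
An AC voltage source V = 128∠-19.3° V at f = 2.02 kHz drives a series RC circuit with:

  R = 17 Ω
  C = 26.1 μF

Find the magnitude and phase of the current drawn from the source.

Step 1 — Angular frequency: ω = 2π·f = 2π·2020 = 1.269e+04 rad/s.
Step 2 — Component impedances:
  R: Z = R = 17 Ω
  C: Z = 1/(jωC) = -j/(ω·C) = 0 - j3.019 Ω
Step 3 — Series combination: Z_total = R + C = 17 - j3.019 Ω = 17.27∠-10.1° Ω.
Step 4 — Source phasor: V = 128∠-19.3° V = 120.8 - j42.31 V.
Step 5 — Ohm's law: I = V / Z_total = (120.8 - j42.31) / (17 - j3.019) = 7.317 - j1.189 A.
Step 6 — Convert to polar: |I| = 7.413 A, ∠I = -9.2°.

I = 7.413∠-9.2° A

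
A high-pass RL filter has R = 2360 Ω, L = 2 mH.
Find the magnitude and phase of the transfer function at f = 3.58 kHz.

Step 1 — Angular frequency: ω = 2π·3580 = 2.249e+04 rad/s.
Step 2 — Transfer function: H(jω) = jωL/(R + jωL).
Step 3 — Numerator jωL = j·44.99; denominator R + jωL = 2360 + j44.99.
Step 4 — H = 0.0003632 + j0.01906.
Step 5 — Magnitude: |H| = 0.01906 (-34.4 dB); phase: φ = 88.9°.

|H| = 0.01906 (-34.4 dB), φ = 88.9°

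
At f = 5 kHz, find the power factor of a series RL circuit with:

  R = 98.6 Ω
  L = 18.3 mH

Step 1 — Angular frequency: ω = 2π·f = 2π·5000 = 3.142e+04 rad/s.
Step 2 — Component impedances:
  R: Z = R = 98.6 Ω
  L: Z = jωL = j·3.142e+04·0.0183 = 0 + j574.9 Ω
Step 3 — Series combination: Z_total = R + L = 98.6 + j574.9 Ω = 583.3∠80.3° Ω.
Step 4 — Power factor: PF = cos(φ) = Re(Z)/|Z| = 98.6/583.3 = 0.169.
Step 5 — Type: Im(Z) = 574.9 ⇒ lagging (phase φ = 80.3°).

PF = 0.169 (lagging, φ = 80.3°)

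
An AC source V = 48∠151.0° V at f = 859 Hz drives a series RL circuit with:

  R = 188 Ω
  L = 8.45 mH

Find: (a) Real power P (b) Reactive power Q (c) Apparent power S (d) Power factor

Step 1 — Angular frequency: ω = 2π·f = 2π·859 = 5397 rad/s.
Step 2 — Component impedances:
  R: Z = R = 188 Ω
  L: Z = jωL = j·5397·0.00845 = 0 + j45.61 Ω
Step 3 — Series combination: Z_total = R + L = 188 + j45.61 Ω = 193.5∠13.6° Ω.
Step 4 — Source phasor: V = 48∠151.0° V = -41.98 + j23.27 V.
Step 5 — Current: I = V / Z = -0.1825 + j0.1681 A = 0.2481∠137.4° A.
Step 6 — Complex power: S = V·I* = 11.57 + j2.808 VA.
Step 7 — Real power: P = Re(S) = 11.57 W.
Step 8 — Reactive power: Q = Im(S) = 2.808 VAR.
Step 9 — Apparent power: |S| = 11.91 VA.
Step 10 — Power factor: PF = P/|S| = 0.9718 (lagging).

(a) P = 11.57 W  (b) Q = 2.808 VAR  (c) S = 11.91 VA  (d) PF = 0.9718 (lagging)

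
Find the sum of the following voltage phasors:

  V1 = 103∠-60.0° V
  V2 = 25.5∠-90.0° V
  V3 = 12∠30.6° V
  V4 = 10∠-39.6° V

Step 1 — Convert each phasor to rectangular form:
  V1 = 103·(cos(-60.0°) + j·sin(-60.0°)) = 51.5 - j89.2 V
  V2 = 25.5·(cos(-90.0°) + j·sin(-90.0°)) = 0 - j25.5 V
  V3 = 12·(cos(30.6°) + j·sin(30.6°)) = 10.33 + j6.108 V
  V4 = 10·(cos(-39.6°) + j·sin(-39.6°)) = 7.705 - j6.374 V
Step 2 — Sum components: V_total = 69.53 - j115 V.
Step 3 — Convert to polar: |V_total| = 134.4 V, ∠V_total = -58.8°.

V_total = 134.4∠-58.8° V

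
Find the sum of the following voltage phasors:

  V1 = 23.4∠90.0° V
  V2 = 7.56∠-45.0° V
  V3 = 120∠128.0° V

Step 1 — Convert each phasor to rectangular form:
  V1 = 23.4·(cos(90.0°) + j·sin(90.0°)) = 0 + j23.4 V
  V2 = 7.56·(cos(-45.0°) + j·sin(-45.0°)) = 5.346 - j5.346 V
  V3 = 120·(cos(128.0°) + j·sin(128.0°)) = -73.88 + j94.56 V
Step 2 — Sum components: V_total = -68.53 + j112.6 V.
Step 3 — Convert to polar: |V_total| = 131.8 V, ∠V_total = 121.3°.

V_total = 131.8∠121.3° V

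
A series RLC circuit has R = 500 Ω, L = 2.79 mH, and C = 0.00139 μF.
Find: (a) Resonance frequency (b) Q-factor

Step 1 — Resonance condition Im(Z)=0 gives ω₀ = 1/√(LC).
Step 2 — ω₀ = 1/√(0.00279·1.39e-09) = 5.078e+05 rad/s.
Step 3 — f₀ = ω₀/(2π) = 8.082e+04 Hz.
Step 4 — Series Q: Q = ω₀L/R = 5.078e+05·0.00279/500 = 2.834.

(a) f₀ = 8.082e+04 Hz  (b) Q = 2.834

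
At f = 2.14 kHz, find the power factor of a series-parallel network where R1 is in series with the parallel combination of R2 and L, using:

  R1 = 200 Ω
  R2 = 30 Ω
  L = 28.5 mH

Step 1 — Angular frequency: ω = 2π·f = 2π·2140 = 1.345e+04 rad/s.
Step 2 — Component impedances:
  R1: Z = R = 200 Ω
  R2: Z = R = 30 Ω
  L: Z = jωL = j·1.345e+04·0.0285 = 0 + j383.2 Ω
Step 3 — Parallel branch: R2 || L = 1/(1/R2 + 1/L) = 29.82 + j2.334 Ω.
Step 4 — Series with R1: Z_total = R1 + (R2 || L) = 229.8 + j2.334 Ω = 229.8∠0.6° Ω.
Step 5 — Power factor: PF = cos(φ) = Re(Z)/|Z| = 229.817/229.829 = 0.9999.
Step 6 — Type: Im(Z) = 2.334 ⇒ lagging (phase φ = 0.6°).

PF = 0.9999 (lagging, φ = 0.6°)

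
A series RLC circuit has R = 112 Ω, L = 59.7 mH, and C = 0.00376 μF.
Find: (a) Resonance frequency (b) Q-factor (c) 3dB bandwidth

Step 1 — Resonance: ω₀ = 1/√(LC) = 1/√(0.0597·3.76e-09) = 6.675e+04 rad/s.
Step 2 — f₀ = ω₀/(2π) = 1.062e+04 Hz.
Step 3 — Series Q: Q = ω₀L/R = 6.675e+04·0.0597/112 = 35.58.
Step 4 — Bandwidth: Δω = ω₀/Q = 1876 rad/s; BW = Δω/(2π) = 298.6 Hz.

(a) f₀ = 1.062e+04 Hz  (b) Q = 35.58  (c) BW = 298.6 Hz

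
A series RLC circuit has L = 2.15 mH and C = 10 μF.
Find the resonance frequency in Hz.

Step 1 — Resonance condition Im(Z)=0 gives ω₀ = 1/√(LC).
Step 2 — ω₀ = 1/√(0.00215·1e-05) = 6820 rad/s.
Step 3 — f₀ = ω₀/(2π) = 1085 Hz.

f₀ = 1085 Hz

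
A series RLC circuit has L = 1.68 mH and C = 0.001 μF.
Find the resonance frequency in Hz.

Step 1 — Resonance condition Im(Z)=0 gives ω₀ = 1/√(LC).
Step 2 — ω₀ = 1/√(0.00168·1e-09) = 7.715e+05 rad/s.
Step 3 — f₀ = ω₀/(2π) = 1.228e+05 Hz.

f₀ = 1.228e+05 Hz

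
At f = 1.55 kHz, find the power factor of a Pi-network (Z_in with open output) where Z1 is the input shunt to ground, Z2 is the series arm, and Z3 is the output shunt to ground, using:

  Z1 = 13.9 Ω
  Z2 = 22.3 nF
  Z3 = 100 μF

Step 1 — Angular frequency: ω = 2π·f = 2π·1550 = 9739 rad/s.
Step 2 — Component impedances:
  Z1: Z = R = 13.9 Ω
  Z2: Z = 1/(jωC) = -j/(ω·C) = 0 - j4605 Ω
  Z3: Z = 1/(jωC) = -j/(ω·C) = 0 - j1.027 Ω
Step 3 — With open output, the series arm Z2 and the output shunt Z3 appear in series to ground: Z2 + Z3 = 0 - j4606 Ω.
Step 4 — Parallel with input shunt Z1: Z_in = Z1 || (Z2 + Z3) = 13.9 - j0.04195 Ω = 13.9∠-0.2° Ω.
Step 5 — Power factor: PF = cos(φ) = Re(Z)/|Z| = 13.9/13.9 = 1.
Step 6 — Type: Im(Z) = -0.04195 ⇒ leading (phase φ = -0.2°).

PF = 1 (leading, φ = -0.2°)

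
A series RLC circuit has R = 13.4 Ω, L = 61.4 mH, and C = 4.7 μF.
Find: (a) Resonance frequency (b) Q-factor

Step 1 — Resonance condition Im(Z)=0 gives ω₀ = 1/√(LC).
Step 2 — ω₀ = 1/√(0.0614·4.7e-06) = 1862 rad/s.
Step 3 — f₀ = ω₀/(2π) = 296.3 Hz.
Step 4 — Series Q: Q = ω₀L/R = 1862·0.0614/13.4 = 8.53.

(a) f₀ = 296.3 Hz  (b) Q = 8.53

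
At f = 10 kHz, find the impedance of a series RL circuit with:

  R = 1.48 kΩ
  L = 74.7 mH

Step 1 — Angular frequency: ω = 2π·f = 2π·1e+04 = 6.283e+04 rad/s.
Step 2 — Component impedances:
  R: Z = R = 1480 Ω
  L: Z = jωL = j·6.283e+04·0.0747 = 0 + j4694 Ω
Step 3 — Series combination: Z_total = R + L = 1480 + j4694 Ω = 4921∠72.5° Ω.

Z = 1480 + j4694 Ω = 4921∠72.5° Ω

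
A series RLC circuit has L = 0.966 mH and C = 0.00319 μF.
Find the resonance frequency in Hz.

Step 1 — Resonance condition Im(Z)=0 gives ω₀ = 1/√(LC).
Step 2 — ω₀ = 1/√(0.000966·3.19e-09) = 5.697e+05 rad/s.
Step 3 — f₀ = ω₀/(2π) = 9.066e+04 Hz.

f₀ = 9.066e+04 Hz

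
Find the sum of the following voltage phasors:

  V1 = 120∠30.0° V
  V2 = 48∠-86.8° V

Step 1 — Convert each phasor to rectangular form:
  V1 = 120·(cos(30.0°) + j·sin(30.0°)) = 103.9 + j60 V
  V2 = 48·(cos(-86.8°) + j·sin(-86.8°)) = 2.679 - j47.93 V
Step 2 — Sum components: V_total = 106.6 + j12.07 V.
Step 3 — Convert to polar: |V_total| = 107.3 V, ∠V_total = 6.5°.

V_total = 107.3∠6.5° V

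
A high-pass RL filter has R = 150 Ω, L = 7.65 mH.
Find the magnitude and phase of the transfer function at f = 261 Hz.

Step 1 — Angular frequency: ω = 2π·261 = 1640 rad/s.
Step 2 — Transfer function: H(jω) = jωL/(R + jωL).
Step 3 — Numerator jωL = j·12.55; denominator R + jωL = 150 + j12.55.
Step 4 — H = 0.006946 + j0.08305.
Step 5 — Magnitude: |H| = 0.08334 (-21.6 dB); phase: φ = 85.2°.

|H| = 0.08334 (-21.6 dB), φ = 85.2°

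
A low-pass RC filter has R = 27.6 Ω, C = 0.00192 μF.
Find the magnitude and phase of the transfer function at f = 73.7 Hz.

Step 1 — Angular frequency: ω = 2π·73.7 = 463.1 rad/s.
Step 2 — Transfer function: H(jω) = 1/(1 + jωRC).
Step 3 — Denominator: 1 + jωRC = 1 + j·463.1·27.6·1.92e-09 = 1 + j2.454e-05.
Step 4 — H = 1 - j2.454e-05.
Step 5 — Magnitude: |H| = 1 (-0.0 dB); phase: φ = -0.0°.

|H| = 1 (-0.0 dB), φ = -0.0°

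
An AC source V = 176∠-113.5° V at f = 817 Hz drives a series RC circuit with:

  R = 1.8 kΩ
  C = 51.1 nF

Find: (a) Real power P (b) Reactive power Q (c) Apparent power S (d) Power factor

Step 1 — Angular frequency: ω = 2π·f = 2π·817 = 5133 rad/s.
Step 2 — Component impedances:
  R: Z = R = 1800 Ω
  C: Z = 1/(jωC) = -j/(ω·C) = 0 - j3812 Ω
Step 3 — Series combination: Z_total = R + C = 1800 - j3812 Ω = 4216∠-64.7° Ω.
Step 4 — Source phasor: V = 176∠-113.5° V = -70.18 - j161.4 V.
Step 5 — Current: I = V / Z = 0.02751 - j0.0314 A = 0.04175∠-48.8° A.
Step 6 — Complex power: S = V·I* = 3.137 - j6.644 VA.
Step 7 — Real power: P = Re(S) = 3.137 W.
Step 8 — Reactive power: Q = Im(S) = -6.644 VAR.
Step 9 — Apparent power: |S| = 7.348 VA.
Step 10 — Power factor: PF = P/|S| = 0.427 (leading).

(a) P = 3.137 W  (b) Q = -6.644 VAR  (c) S = 7.348 VA  (d) PF = 0.427 (leading)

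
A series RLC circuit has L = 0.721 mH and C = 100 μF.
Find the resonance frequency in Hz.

Step 1 — Resonance condition Im(Z)=0 gives ω₀ = 1/√(LC).
Step 2 — ω₀ = 1/√(0.000721·0.0001) = 3724 rad/s.
Step 3 — f₀ = ω₀/(2π) = 592.7 Hz.

f₀ = 592.7 Hz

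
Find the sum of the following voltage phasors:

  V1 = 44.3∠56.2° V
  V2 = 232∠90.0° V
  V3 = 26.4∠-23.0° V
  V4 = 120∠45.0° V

Step 1 — Convert each phasor to rectangular form:
  V1 = 44.3·(cos(56.2°) + j·sin(56.2°)) = 24.64 + j36.81 V
  V2 = 232·(cos(90.0°) + j·sin(90.0°)) = 0 + j232 V
  V3 = 26.4·(cos(-23.0°) + j·sin(-23.0°)) = 24.3 - j10.32 V
  V4 = 120·(cos(45.0°) + j·sin(45.0°)) = 84.85 + j84.85 V
Step 2 — Sum components: V_total = 133.8 + j343.4 V.
Step 3 — Convert to polar: |V_total| = 368.5 V, ∠V_total = 68.7°.

V_total = 368.5∠68.7° V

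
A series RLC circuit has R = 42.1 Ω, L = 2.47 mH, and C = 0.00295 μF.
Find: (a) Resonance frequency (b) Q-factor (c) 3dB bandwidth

Step 1 — Resonance: ω₀ = 1/√(LC) = 1/√(0.00247·2.95e-09) = 3.705e+05 rad/s.
Step 2 — f₀ = ω₀/(2π) = 5.896e+04 Hz.
Step 3 — Series Q: Q = ω₀L/R = 3.705e+05·0.00247/42.1 = 21.73.
Step 4 — Bandwidth: Δω = ω₀/Q = 1.704e+04 rad/s; BW = Δω/(2π) = 2713 Hz.

(a) f₀ = 5.896e+04 Hz  (b) Q = 21.73  (c) BW = 2713 Hz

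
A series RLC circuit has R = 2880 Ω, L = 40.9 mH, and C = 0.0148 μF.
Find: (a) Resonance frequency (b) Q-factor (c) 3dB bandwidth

Step 1 — Resonance: ω₀ = 1/√(LC) = 1/√(0.0409·1.48e-08) = 4.065e+04 rad/s.
Step 2 — f₀ = ω₀/(2π) = 6469 Hz.
Step 3 — Series Q: Q = ω₀L/R = 4.065e+04·0.0409/2880 = 0.5772.
Step 4 — Bandwidth: Δω = ω₀/Q = 7.042e+04 rad/s; BW = Δω/(2π) = 1.121e+04 Hz.

(a) f₀ = 6469 Hz  (b) Q = 0.5772  (c) BW = 1.121e+04 Hz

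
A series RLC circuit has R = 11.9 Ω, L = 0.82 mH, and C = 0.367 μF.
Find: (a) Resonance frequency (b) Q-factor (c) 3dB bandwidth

Step 1 — Resonance: ω₀ = 1/√(LC) = 1/√(0.00082·3.67e-07) = 5.764e+04 rad/s.
Step 2 — f₀ = ω₀/(2π) = 9174 Hz.
Step 3 — Series Q: Q = ω₀L/R = 5.764e+04·0.00082/11.9 = 3.972.
Step 4 — Bandwidth: Δω = ω₀/Q = 1.451e+04 rad/s; BW = Δω/(2π) = 2310 Hz.

(a) f₀ = 9174 Hz  (b) Q = 3.972  (c) BW = 2310 Hz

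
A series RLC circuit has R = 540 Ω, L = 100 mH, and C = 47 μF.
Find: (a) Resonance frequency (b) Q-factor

Step 1 — Resonance condition Im(Z)=0 gives ω₀ = 1/√(LC).
Step 2 — ω₀ = 1/√(0.1·4.7e-05) = 461.3 rad/s.
Step 3 — f₀ = ω₀/(2π) = 73.41 Hz.
Step 4 — Series Q: Q = ω₀L/R = 461.3·0.1/540 = 0.08542.

(a) f₀ = 73.41 Hz  (b) Q = 0.08542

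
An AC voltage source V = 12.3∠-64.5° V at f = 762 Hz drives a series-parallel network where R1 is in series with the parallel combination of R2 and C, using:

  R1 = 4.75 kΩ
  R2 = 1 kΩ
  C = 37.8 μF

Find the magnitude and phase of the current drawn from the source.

Step 1 — Angular frequency: ω = 2π·f = 2π·762 = 4788 rad/s.
Step 2 — Component impedances:
  R1: Z = R = 4750 Ω
  R2: Z = R = 1000 Ω
  C: Z = 1/(jωC) = -j/(ω·C) = 0 - j5.526 Ω
Step 3 — Parallel branch: R2 || C = 1/(1/R2 + 1/C) = 0.03053 - j5.525 Ω.
Step 4 — Series with R1: Z_total = R1 + (R2 || C) = 4750 - j5.525 Ω = 4750∠-0.1° Ω.
Step 5 — Source phasor: V = 12.3∠-64.5° V = 5.295 - j11.1 V.
Step 6 — Ohm's law: I = V / Z_total = (5.295 - j11.1) / (4750 - j5.525) = 0.001118 - j0.002336 A.
Step 7 — Convert to polar: |I| = 0.002589 A, ∠I = -64.4°.

I = 0.002589∠-64.4° A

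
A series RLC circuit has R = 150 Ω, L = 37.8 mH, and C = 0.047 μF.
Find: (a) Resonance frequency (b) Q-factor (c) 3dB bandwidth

Step 1 — Resonance: ω₀ = 1/√(LC) = 1/√(0.0378·4.7e-08) = 2.372e+04 rad/s.
Step 2 — f₀ = ω₀/(2π) = 3776 Hz.
Step 3 — Series Q: Q = ω₀L/R = 2.372e+04·0.0378/150 = 5.979.
Step 4 — Bandwidth: Δω = ω₀/Q = 3968 rad/s; BW = Δω/(2π) = 631.6 Hz.

(a) f₀ = 3776 Hz  (b) Q = 5.979  (c) BW = 631.6 Hz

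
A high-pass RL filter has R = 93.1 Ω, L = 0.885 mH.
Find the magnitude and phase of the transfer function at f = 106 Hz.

Step 1 — Angular frequency: ω = 2π·106 = 666 rad/s.
Step 2 — Transfer function: H(jω) = jωL/(R + jωL).
Step 3 — Numerator jωL = j·0.5894; denominator R + jωL = 93.1 + j0.5894.
Step 4 — H = 4.008e-05 + j0.006331.
Step 5 — Magnitude: |H| = 0.006331 (-44.0 dB); phase: φ = 89.6°.

|H| = 0.006331 (-44.0 dB), φ = 89.6°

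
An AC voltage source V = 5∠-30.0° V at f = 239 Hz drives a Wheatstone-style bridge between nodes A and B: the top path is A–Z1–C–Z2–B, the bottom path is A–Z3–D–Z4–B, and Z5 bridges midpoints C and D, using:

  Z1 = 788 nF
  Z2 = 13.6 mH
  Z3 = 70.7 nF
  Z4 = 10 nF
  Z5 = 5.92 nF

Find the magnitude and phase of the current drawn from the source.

Step 1 — Angular frequency: ω = 2π·f = 2π·239 = 1502 rad/s.
Step 2 — Component impedances:
  Z1: Z = 1/(jωC) = -j/(ω·C) = 0 - j845.1 Ω
  Z2: Z = jωL = j·1502·0.0136 = 0 + j20.42 Ω
  Z3: Z = 1/(jωC) = -j/(ω·C) = 0 - j9419 Ω
  Z4: Z = 1/(jωC) = -j/(ω·C) = 0 - j6.659e+04 Ω
  Z5: Z = 1/(jωC) = -j/(ω·C) = 0 - j1.125e+05 Ω
Step 3 — Bridge requires nodal analysis (the Z5 bridge couples midpoints C and D, so the two paths cannot be reduced to a simple series/parallel combination). Setting node B to ground and injecting 1 A at node A, the 3-node admittance system at A, C, D solves to V_A = Z_AB = 0 - j811.4 Ω = 811.4∠-90.0° Ω.
Step 4 — Source phasor: V = 5∠-30.0° V = 4.33 - j2.5 V.
Step 5 — Ohm's law: I = V / Z_total = (4.33 - j2.5) / (0 - j811.4) = 0.003081 + j0.005337 A.
Step 6 — Convert to polar: |I| = 0.006163 A, ∠I = 60.0°.

I = 0.006163∠60.0° A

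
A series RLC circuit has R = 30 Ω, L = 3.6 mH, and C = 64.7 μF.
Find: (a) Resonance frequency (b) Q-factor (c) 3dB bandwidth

Step 1 — Resonance: ω₀ = 1/√(LC) = 1/√(0.0036·6.47e-05) = 2072 rad/s.
Step 2 — f₀ = ω₀/(2π) = 329.8 Hz.
Step 3 — Series Q: Q = ω₀L/R = 2072·0.0036/30 = 0.2486.
Step 4 — Bandwidth: Δω = ω₀/Q = 8333 rad/s; BW = Δω/(2π) = 1326 Hz.

(a) f₀ = 329.8 Hz  (b) Q = 0.2486  (c) BW = 1326 Hz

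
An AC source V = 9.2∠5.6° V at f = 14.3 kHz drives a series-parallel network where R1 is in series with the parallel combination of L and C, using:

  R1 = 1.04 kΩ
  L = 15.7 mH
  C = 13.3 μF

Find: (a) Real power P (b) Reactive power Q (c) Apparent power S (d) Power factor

Step 1 — Angular frequency: ω = 2π·f = 2π·1.43e+04 = 8.985e+04 rad/s.
Step 2 — Component impedances:
  R1: Z = R = 1040 Ω
  L: Z = jωL = j·8.985e+04·0.0157 = 0 + j1411 Ω
  C: Z = 1/(jωC) = -j/(ω·C) = 0 - j0.8368 Ω
Step 3 — Parallel branch: L || C = 1/(1/L + 1/C) = 0 - j0.8373 Ω.
Step 4 — Series with R1: Z_total = R1 + (L || C) = 1040 - j0.8373 Ω = 1040∠-0.0° Ω.
Step 5 — Source phasor: V = 9.2∠5.6° V = 9.156 + j0.8978 V.
Step 6 — Current: I = V / Z = 0.008803 + j0.0008703 A = 0.008846∠5.6° A.
Step 7 — Complex power: S = V·I* = 0.08138 - j6.552e-05 VA.
Step 8 — Real power: P = Re(S) = 0.08138 W.
Step 9 — Reactive power: Q = Im(S) = -6.552e-05 VAR.
Step 10 — Apparent power: |S| = 0.08138 VA.
Step 11 — Power factor: PF = P/|S| = 1 (leading).

(a) P = 0.08138 W  (b) Q = -6.552e-05 VAR  (c) S = 0.08138 VA  (d) PF = 1 (leading)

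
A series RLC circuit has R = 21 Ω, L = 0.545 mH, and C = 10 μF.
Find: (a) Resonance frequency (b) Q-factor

Step 1 — Resonance condition Im(Z)=0 gives ω₀ = 1/√(LC).
Step 2 — ω₀ = 1/√(0.000545·1e-05) = 1.355e+04 rad/s.
Step 3 — f₀ = ω₀/(2π) = 2156 Hz.
Step 4 — Series Q: Q = ω₀L/R = 1.355e+04·0.000545/21 = 0.3515.

(a) f₀ = 2156 Hz  (b) Q = 0.3515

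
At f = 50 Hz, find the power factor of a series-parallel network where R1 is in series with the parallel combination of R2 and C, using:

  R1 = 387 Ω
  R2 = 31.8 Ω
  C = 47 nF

Step 1 — Angular frequency: ω = 2π·f = 2π·50 = 314.2 rad/s.
Step 2 — Component impedances:
  R1: Z = R = 387 Ω
  R2: Z = R = 31.8 Ω
  C: Z = 1/(jωC) = -j/(ω·C) = 0 - j6.773e+04 Ω
Step 3 — Parallel branch: R2 || C = 1/(1/R2 + 1/C) = 31.8 - j0.01493 Ω.
Step 4 — Series with R1: Z_total = R1 + (R2 || C) = 418.8 - j0.01493 Ω = 418.8∠-0.0° Ω.
Step 5 — Power factor: PF = cos(φ) = Re(Z)/|Z| = 418.8/418.8 = 1.
Step 6 — Type: Im(Z) = -0.01493 ⇒ leading (phase φ = -0.0°).

PF = 1 (leading, φ = -0.0°)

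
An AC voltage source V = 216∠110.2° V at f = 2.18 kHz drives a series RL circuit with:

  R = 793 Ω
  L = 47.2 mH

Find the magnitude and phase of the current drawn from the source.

Step 1 — Angular frequency: ω = 2π·f = 2π·2180 = 1.37e+04 rad/s.
Step 2 — Component impedances:
  R: Z = R = 793 Ω
  L: Z = jωL = j·1.37e+04·0.0472 = 0 + j646.5 Ω
Step 3 — Series combination: Z_total = R + L = 793 + j646.5 Ω = 1023∠39.2° Ω.
Step 4 — Source phasor: V = 216∠110.2° V = -74.58 + j202.7 V.
Step 5 — Ohm's law: I = V / Z_total = (-74.58 + j202.7) / (793 + j646.5) = 0.0687 + j0.1996 A.
Step 6 — Convert to polar: |I| = 0.2111 A, ∠I = 71.0°.

I = 0.2111∠71.0° A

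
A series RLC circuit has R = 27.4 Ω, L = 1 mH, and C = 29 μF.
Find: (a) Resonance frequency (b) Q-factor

Step 1 — Resonance condition Im(Z)=0 gives ω₀ = 1/√(LC).
Step 2 — ω₀ = 1/√(0.001·2.9e-05) = 5872 rad/s.
Step 3 — f₀ = ω₀/(2π) = 934.6 Hz.
Step 4 — Series Q: Q = ω₀L/R = 5872·0.001/27.4 = 0.2143.

(a) f₀ = 934.6 Hz  (b) Q = 0.2143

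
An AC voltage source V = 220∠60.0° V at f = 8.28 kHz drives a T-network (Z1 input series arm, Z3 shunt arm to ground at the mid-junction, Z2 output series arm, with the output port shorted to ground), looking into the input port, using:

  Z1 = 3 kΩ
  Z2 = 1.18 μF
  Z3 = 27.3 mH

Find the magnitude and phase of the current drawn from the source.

Step 1 — Angular frequency: ω = 2π·f = 2π·8280 = 5.202e+04 rad/s.
Step 2 — Component impedances:
  Z1: Z = R = 3000 Ω
  Z2: Z = 1/(jωC) = -j/(ω·C) = 0 - j16.29 Ω
  Z3: Z = jωL = j·5.202e+04·0.0273 = 0 + j1420 Ω
Step 3 — With the output port shorted to ground, the output series arm Z2 runs from the junction to ground; the shunt arm Z3 also runs from the junction to ground. They appear in parallel: Z3 || Z2 = 0 - j16.48 Ω.
Step 4 — Series with input arm Z1: Z_in = Z1 + (Z3 || Z2) = 3000 - j16.48 Ω = 3000∠-0.3° Ω.
Step 5 — Source phasor: V = 220∠60.0° V = 110 + j190.5 V.
Step 6 — Ohm's law: I = V / Z_total = (110 + j190.5) / (3000 - j16.48) = 0.03632 + j0.06371 A.
Step 7 — Convert to polar: |I| = 0.07333 A, ∠I = 60.3°.

I = 0.07333∠60.3° A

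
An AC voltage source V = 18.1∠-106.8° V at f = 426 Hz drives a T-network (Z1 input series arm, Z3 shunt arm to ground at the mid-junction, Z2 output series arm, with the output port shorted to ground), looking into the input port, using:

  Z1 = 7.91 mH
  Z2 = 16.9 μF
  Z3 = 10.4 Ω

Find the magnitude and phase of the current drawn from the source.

Step 1 — Angular frequency: ω = 2π·f = 2π·426 = 2677 rad/s.
Step 2 — Component impedances:
  Z1: Z = jωL = j·2677·0.00791 = 0 + j21.17 Ω
  Z2: Z = 1/(jωC) = -j/(ω·C) = 0 - j22.11 Ω
  Z3: Z = R = 10.4 Ω
Step 3 — With the output port shorted to ground, the output series arm Z2 runs from the junction to ground; the shunt arm Z3 also runs from the junction to ground. They appear in parallel: Z3 || Z2 = 8.515 - j4.006 Ω.
Step 4 — Series with input arm Z1: Z_in = Z1 + (Z3 || Z2) = 8.515 + j17.17 Ω = 19.16∠63.6° Ω.
Step 5 — Source phasor: V = 18.1∠-106.8° V = -5.231 - j17.33 V.
Step 6 — Ohm's law: I = V / Z_total = (-5.231 - j17.33) / (8.515 + j17.17) = -0.9314 - j0.1573 A.
Step 7 — Convert to polar: |I| = 0.9446 A, ∠I = -170.4°.

I = 0.9446∠-170.4° A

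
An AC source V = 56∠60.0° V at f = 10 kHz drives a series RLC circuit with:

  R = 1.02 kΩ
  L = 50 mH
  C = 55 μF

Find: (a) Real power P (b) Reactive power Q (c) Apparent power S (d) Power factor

Step 1 — Angular frequency: ω = 2π·f = 2π·1e+04 = 6.283e+04 rad/s.
Step 2 — Component impedances:
  R: Z = R = 1020 Ω
  L: Z = jωL = j·6.283e+04·0.05 = 0 + j3142 Ω
  C: Z = 1/(jωC) = -j/(ω·C) = 0 - j0.2894 Ω
Step 3 — Series combination: Z_total = R + L + C = 1020 + j3141 Ω = 3303∠72.0° Ω.
Step 4 — Source phasor: V = 56∠60.0° V = 28 + j48.5 V.
Step 5 — Current: I = V / Z = 0.01658 - j0.003528 A = 0.01696∠-12.0° A.
Step 6 — Complex power: S = V·I* = 0.2932 + j0.9031 VA.
Step 7 — Real power: P = Re(S) = 0.2932 W.
Step 8 — Reactive power: Q = Im(S) = 0.9031 VAR.
Step 9 — Apparent power: |S| = 0.9495 VA.
Step 10 — Power factor: PF = P/|S| = 0.3088 (lagging).

(a) P = 0.2932 W  (b) Q = 0.9031 VAR  (c) S = 0.9495 VA  (d) PF = 0.3088 (lagging)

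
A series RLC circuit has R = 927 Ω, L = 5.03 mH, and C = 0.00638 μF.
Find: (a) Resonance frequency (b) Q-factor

Step 1 — Resonance condition Im(Z)=0 gives ω₀ = 1/√(LC).
Step 2 — ω₀ = 1/√(0.00503·6.38e-09) = 1.765e+05 rad/s.
Step 3 — f₀ = ω₀/(2π) = 2.809e+04 Hz.
Step 4 — Series Q: Q = ω₀L/R = 1.765e+05·0.00503/927 = 0.9578.

(a) f₀ = 2.809e+04 Hz  (b) Q = 0.9578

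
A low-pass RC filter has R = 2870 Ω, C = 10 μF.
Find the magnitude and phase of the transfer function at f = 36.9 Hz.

Step 1 — Angular frequency: ω = 2π·36.9 = 231.8 rad/s.
Step 2 — Transfer function: H(jω) = 1/(1 + jωRC).
Step 3 — Denominator: 1 + jωRC = 1 + j·231.8·2870·1e-05 = 1 + j6.654.
Step 4 — H = 0.02209 - j0.147.
Step 5 — Magnitude: |H| = 0.1486 (-16.6 dB); phase: φ = -81.5°.

|H| = 0.1486 (-16.6 dB), φ = -81.5°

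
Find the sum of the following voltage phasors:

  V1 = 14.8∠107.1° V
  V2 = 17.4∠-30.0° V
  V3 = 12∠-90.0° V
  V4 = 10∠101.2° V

Step 1 — Convert each phasor to rectangular form:
  V1 = 14.8·(cos(107.1°) + j·sin(107.1°)) = -4.352 + j14.15 V
  V2 = 17.4·(cos(-30.0°) + j·sin(-30.0°)) = 15.07 - j8.7 V
  V3 = 12·(cos(-90.0°) + j·sin(-90.0°)) = 0 - j12 V
  V4 = 10·(cos(101.2°) + j·sin(101.2°)) = -1.942 + j9.81 V
Step 2 — Sum components: V_total = 8.775 + j3.255 V.
Step 3 — Convert to polar: |V_total| = 9.359 V, ∠V_total = 20.4°.

V_total = 9.359∠20.4° V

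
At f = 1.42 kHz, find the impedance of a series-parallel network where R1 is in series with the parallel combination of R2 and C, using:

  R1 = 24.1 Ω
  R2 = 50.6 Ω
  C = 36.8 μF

Step 1 — Angular frequency: ω = 2π·f = 2π·1420 = 8922 rad/s.
Step 2 — Component impedances:
  R1: Z = R = 24.1 Ω
  R2: Z = R = 50.6 Ω
  C: Z = 1/(jωC) = -j/(ω·C) = 0 - j3.046 Ω
Step 3 — Parallel branch: R2 || C = 1/(1/R2 + 1/C) = 0.1827 - j3.035 Ω.
Step 4 — Series with R1: Z_total = R1 + (R2 || C) = 24.28 - j3.035 Ω = 24.47∠-7.1° Ω.

Z = 24.28 - j3.035 Ω = 24.47∠-7.1° Ω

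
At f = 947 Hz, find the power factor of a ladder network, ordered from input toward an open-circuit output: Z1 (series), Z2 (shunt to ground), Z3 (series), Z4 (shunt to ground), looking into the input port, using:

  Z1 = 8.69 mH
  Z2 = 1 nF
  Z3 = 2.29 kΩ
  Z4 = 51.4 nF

Step 1 — Angular frequency: ω = 2π·f = 2π·947 = 5950 rad/s.
Step 2 — Component impedances:
  Z1: Z = jωL = j·5950·0.00869 = 0 + j51.71 Ω
  Z2: Z = 1/(jωC) = -j/(ω·C) = 0 - j1.681e+05 Ω
  Z3: Z = R = 2290 Ω
  Z4: Z = 1/(jωC) = -j/(ω·C) = 0 - j3270 Ω
Step 3 — Ladder network (open output): work backward from the far end, alternating series and parallel combinations. Z_in = 2203 - j3185 Ω = 3873∠-55.3° Ω.
Step 4 — Power factor: PF = cos(φ) = Re(Z)/|Z| = 2203/3872.7 = 0.5689.
Step 5 — Type: Im(Z) = -3185 ⇒ leading (phase φ = -55.3°).

PF = 0.5689 (leading, φ = -55.3°)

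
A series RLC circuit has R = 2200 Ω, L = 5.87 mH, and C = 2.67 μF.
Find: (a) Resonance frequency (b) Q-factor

Step 1 — Resonance condition Im(Z)=0 gives ω₀ = 1/√(LC).
Step 2 — ω₀ = 1/√(0.00587·2.67e-06) = 7988 rad/s.
Step 3 — f₀ = ω₀/(2π) = 1271 Hz.
Step 4 — Series Q: Q = ω₀L/R = 7988·0.00587/2200 = 0.02131.

(a) f₀ = 1271 Hz  (b) Q = 0.02131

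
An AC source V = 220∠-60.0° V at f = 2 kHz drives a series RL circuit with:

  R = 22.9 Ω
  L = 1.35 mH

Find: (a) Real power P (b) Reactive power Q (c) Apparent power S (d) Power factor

Step 1 — Angular frequency: ω = 2π·f = 2π·2000 = 1.257e+04 rad/s.
Step 2 — Component impedances:
  R: Z = R = 22.9 Ω
  L: Z = jωL = j·1.257e+04·0.00135 = 0 + j16.96 Ω
Step 3 — Series combination: Z_total = R + L = 22.9 + j16.96 Ω = 28.5∠36.5° Ω.
Step 4 — Source phasor: V = 220∠-60.0° V = 110 - j190.5 V.
Step 5 — Current: I = V / Z = -0.8781 - j7.669 A = 7.719∠-96.5° A.
Step 6 — Complex power: S = V·I* = 1365 + j1011 VA.
Step 7 — Real power: P = Re(S) = 1365 W.
Step 8 — Reactive power: Q = Im(S) = 1011 VAR.
Step 9 — Apparent power: |S| = 1698 VA.
Step 10 — Power factor: PF = P/|S| = 0.8035 (lagging).

(a) P = 1365 W  (b) Q = 1011 VAR  (c) S = 1698 VA  (d) PF = 0.8035 (lagging)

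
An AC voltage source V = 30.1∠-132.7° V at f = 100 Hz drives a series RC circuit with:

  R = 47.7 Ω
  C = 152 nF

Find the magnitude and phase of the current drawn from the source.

Step 1 — Angular frequency: ω = 2π·f = 2π·100 = 628.3 rad/s.
Step 2 — Component impedances:
  R: Z = R = 47.7 Ω
  C: Z = 1/(jωC) = -j/(ω·C) = 0 - j1.047e+04 Ω
Step 3 — Series combination: Z_total = R + C = 47.7 - j1.047e+04 Ω = 1.047e+04∠-89.7° Ω.
Step 4 — Source phasor: V = 30.1∠-132.7° V = -20.41 - j22.12 V.
Step 5 — Ohm's law: I = V / Z_total = (-20.41 - j22.12) / (47.7 - j1.047e+04) = 0.002104 - j0.001959 A.
Step 6 — Convert to polar: |I| = 0.002875 A, ∠I = -43.0°.

I = 0.002875∠-43.0° A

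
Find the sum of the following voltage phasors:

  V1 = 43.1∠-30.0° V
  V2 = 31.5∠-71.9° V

Step 1 — Convert each phasor to rectangular form:
  V1 = 43.1·(cos(-30.0°) + j·sin(-30.0°)) = 37.33 - j21.55 V
  V2 = 31.5·(cos(-71.9°) + j·sin(-71.9°)) = 9.786 - j29.94 V
Step 2 — Sum components: V_total = 47.11 - j51.49 V.
Step 3 — Convert to polar: |V_total| = 69.79 V, ∠V_total = -47.5°.

V_total = 69.79∠-47.5° V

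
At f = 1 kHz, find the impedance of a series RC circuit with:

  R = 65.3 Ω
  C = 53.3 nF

Step 1 — Angular frequency: ω = 2π·f = 2π·1000 = 6283 rad/s.
Step 2 — Component impedances:
  R: Z = R = 65.3 Ω
  C: Z = 1/(jωC) = -j/(ω·C) = 0 - j2986 Ω
Step 3 — Series combination: Z_total = R + C = 65.3 - j2986 Ω = 2987∠-88.7° Ω.

Z = 65.3 - j2986 Ω = 2987∠-88.7° Ω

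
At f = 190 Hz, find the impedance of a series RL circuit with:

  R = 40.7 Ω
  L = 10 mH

Step 1 — Angular frequency: ω = 2π·f = 2π·190 = 1194 rad/s.
Step 2 — Component impedances:
  R: Z = R = 40.7 Ω
  L: Z = jωL = j·1194·0.01 = 0 + j11.94 Ω
Step 3 — Series combination: Z_total = R + L = 40.7 + j11.94 Ω = 42.41∠16.3° Ω.

Z = 40.7 + j11.94 Ω = 42.41∠16.3° Ω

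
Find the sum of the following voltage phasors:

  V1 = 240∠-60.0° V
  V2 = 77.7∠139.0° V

Step 1 — Convert each phasor to rectangular form:
  V1 = 240·(cos(-60.0°) + j·sin(-60.0°)) = 120 - j207.8 V
  V2 = 77.7·(cos(139.0°) + j·sin(139.0°)) = -58.64 + j50.98 V
Step 2 — Sum components: V_total = 61.36 - j156.9 V.
Step 3 — Convert to polar: |V_total| = 168.4 V, ∠V_total = -68.6°.

V_total = 168.4∠-68.6° V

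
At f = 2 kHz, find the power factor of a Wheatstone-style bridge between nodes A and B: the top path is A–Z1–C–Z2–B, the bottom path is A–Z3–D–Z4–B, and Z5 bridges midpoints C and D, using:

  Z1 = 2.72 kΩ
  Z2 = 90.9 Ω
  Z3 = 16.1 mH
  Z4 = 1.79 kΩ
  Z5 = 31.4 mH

Step 1 — Angular frequency: ω = 2π·f = 2π·2000 = 1.257e+04 rad/s.
Step 2 — Component impedances:
  Z1: Z = R = 2720 Ω
  Z2: Z = R = 90.9 Ω
  Z3: Z = jωL = j·1.257e+04·0.0161 = 0 + j202.3 Ω
  Z4: Z = R = 1790 Ω
  Z5: Z = jωL = j·1.257e+04·0.0314 = 0 + j394.6 Ω
Step 3 — Bridge requires nodal analysis (the Z5 bridge couples midpoints C and D, so the two paths cannot be reduced to a simple series/parallel combination). Setting node B to ground and injecting 1 A at node A, the 3-node admittance system at A, C, D solves to V_A = Z_AB = 258.5 + j493.5 Ω = 557.2∠62.4° Ω.
Step 4 — Power factor: PF = cos(φ) = Re(Z)/|Z| = 258.53/557.16 = 0.464.
Step 5 — Type: Im(Z) = 493.5 ⇒ lagging (phase φ = 62.4°).

PF = 0.464 (lagging, φ = 62.4°)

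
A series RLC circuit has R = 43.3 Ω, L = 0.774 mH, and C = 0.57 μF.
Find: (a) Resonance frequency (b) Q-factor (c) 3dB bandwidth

Step 1 — Resonance: ω₀ = 1/√(LC) = 1/√(0.000774·5.7e-07) = 4.761e+04 rad/s.
Step 2 — f₀ = ω₀/(2π) = 7577 Hz.
Step 3 — Series Q: Q = ω₀L/R = 4.761e+04·0.000774/43.3 = 0.851.
Step 4 — Bandwidth: Δω = ω₀/Q = 5.594e+04 rad/s; BW = Δω/(2π) = 8904 Hz.

(a) f₀ = 7577 Hz  (b) Q = 0.851  (c) BW = 8904 Hz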